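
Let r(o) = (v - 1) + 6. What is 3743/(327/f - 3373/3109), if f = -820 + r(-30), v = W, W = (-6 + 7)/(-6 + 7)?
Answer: -9472507418/3762265 ≈ -2517.8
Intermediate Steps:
W = 1 (W = 1/1 = 1*1 = 1)
v = 1
r(o) = 6 (r(o) = (1 - 1) + 6 = 0 + 6 = 6)
f = -814 (f = -820 + 6 = -814)
3743/(327/f - 3373/3109) = 3743/(327/(-814) - 3373/3109) = 3743/(327*(-1/814) - 3373*1/3109) = 3743/(-327/814 - 3373/3109) = 3743/(-3762265/2530726) = 3743*(-2530726/3762265) = -9472507418/3762265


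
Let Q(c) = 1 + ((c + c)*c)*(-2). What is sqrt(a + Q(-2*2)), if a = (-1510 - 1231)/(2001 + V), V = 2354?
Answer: I*sqrt(1206796630)/4355 ≈ 7.9768*I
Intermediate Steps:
a = -2741/4355 (a = (-1510 - 1231)/(2001 + 2354) = -2741/4355 ≈ -0.62939)
Q(c) = 1 - 4*c**2 (Q(c) = 1 + ((2*c)*c)*(-2) = 1 + (2*c**2)*(-2) = 1 - 4*c**2)
sqrt(a + Q(-2*2)) = sqrt(-2741/4355 + (1 - 4*(-2*2)**2)) = sqrt(-2741/4355 + (1 - 4*(-4)**2)) = sqrt(-2741/4355 + (1 - 4*16)) = sqrt(-2741/4355 + (1 - 64)) = sqrt(-2741/4355 - 63) = sqrt(-277106/4355) = I*sqrt(1206796630)/4355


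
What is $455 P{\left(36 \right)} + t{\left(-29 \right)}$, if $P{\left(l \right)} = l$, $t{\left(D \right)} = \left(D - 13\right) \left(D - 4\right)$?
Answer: $17766$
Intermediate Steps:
$t{\left(D \right)} = \left(-13 + D\right) \left(-4 + D\right)$
$455 P{\left(36 \right)} + t{\left(-29 \right)} = 455 \cdot 36 + \left(52 + \left(-29\right)^{2} - -493\right) = 16380 + \left(52 + 841 + 493\right) = 16380 + 1386 = 17766$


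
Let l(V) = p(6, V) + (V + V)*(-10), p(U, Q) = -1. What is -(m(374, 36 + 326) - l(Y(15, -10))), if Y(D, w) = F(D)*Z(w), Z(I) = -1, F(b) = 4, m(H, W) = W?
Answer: -283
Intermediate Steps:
Y(D, w) = -4 (Y(D, w) = 4*(-1) = -4)
l(V) = -1 - 20*V (l(V) = -1 + (V + V)*(-10) = -1 + (2*V)*(-10) = -1 - 20*V)
-(m(374, 36 + 326) - l(Y(15, -10))) = -((36 + 326) - (-1 - 20*(-4))) = -(362 - (-1 + 80)) = -(362 - 1*79) = -(362 - 79) = -1*283 = -283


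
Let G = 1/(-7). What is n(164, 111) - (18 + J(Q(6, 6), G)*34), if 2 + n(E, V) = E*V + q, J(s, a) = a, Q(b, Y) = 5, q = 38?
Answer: 127588/7 ≈ 18227.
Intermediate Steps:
G = -⅐ (G = 1*(-⅐) = -⅐ ≈ -0.14286)
n(E, V) = 36 + E*V (n(E, V) = -2 + (E*V + 38) = -2 + (38 + E*V) = 36 + E*V)
n(164, 111) - (18 + J(Q(6, 6), G)*34) = (36 + 164*111) - (18 - ⅐*34) = (36 + 18204) - (18 - 34/7) = 18240 - 1*92/7 = 18240 - 92/7 = 127588/7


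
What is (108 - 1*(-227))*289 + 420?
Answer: 97235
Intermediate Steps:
(108 - 1*(-227))*289 + 420 = (108 + 227)*289 + 420 = 335*289 + 420 = 96815 + 420 = 97235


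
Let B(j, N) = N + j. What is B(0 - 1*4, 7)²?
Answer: 9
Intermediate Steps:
B(0 - 1*4, 7)² = (7 + (0 - 1*4))² = (7 + (0 - 4))² = (7 - 4)² = 3² = 9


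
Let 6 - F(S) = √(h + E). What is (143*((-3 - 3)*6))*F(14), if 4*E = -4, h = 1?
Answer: -30888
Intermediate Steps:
E = -1 (E = (¼)*(-4) = -1)
F(S) = 6 (F(S) = 6 - √(1 - 1) = 6 - √0 = 6 - 1*0 = 6 + 0 = 6)
(143*((-3 - 3)*6))*F(14) = (143*((-3 - 3)*6))*6 = (143*(-6*6))*6 = (143*(-36))*6 = -5148*6 = -30888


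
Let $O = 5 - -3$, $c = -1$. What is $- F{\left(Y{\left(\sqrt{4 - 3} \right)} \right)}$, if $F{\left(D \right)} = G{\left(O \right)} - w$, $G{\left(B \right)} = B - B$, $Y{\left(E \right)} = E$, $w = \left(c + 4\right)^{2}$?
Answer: $9$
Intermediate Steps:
$w = 9$ ($w = \left(-1 + 4\right)^{2} = 3^{2} = 9$)
$O = 8$ ($O = 5 + 3 = 8$)
$G{\left(B \right)} = 0$
$F{\left(D \right)} = -9$ ($F{\left(D \right)} = 0 - 9 = -9$)
$- F{\left(Y{\left(\sqrt{4 - 3} \right)} \right)} = \left(-1\right) \left(-9\right) = 9$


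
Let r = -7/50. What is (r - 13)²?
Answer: 431649/2500 ≈ 172.66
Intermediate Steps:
r = -7/50 (r = -7*1/50 = -7/50 ≈ -0.14000)
(r - 13)² = (-7/50 - 13)² = (-657/50)² = 431649/2500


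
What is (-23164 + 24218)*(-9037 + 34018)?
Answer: 26329974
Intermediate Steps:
(-23164 + 24218)*(-9037 + 34018) = 1054*24981 = 26329974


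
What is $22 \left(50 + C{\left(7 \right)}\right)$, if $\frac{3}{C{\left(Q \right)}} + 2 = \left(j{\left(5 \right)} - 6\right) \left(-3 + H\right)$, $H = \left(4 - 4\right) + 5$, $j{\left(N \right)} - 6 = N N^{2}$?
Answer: $\frac{136433}{124} \approx 1100.3$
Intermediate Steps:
$j{\left(N \right)} = 6 + N^{3}$ ($j{\left(N \right)} = 6 + N N^{2} = 6 + N^{3}$)
$H = 5$ ($H = 0 + 5 = 5$)
$C{\left(Q \right)} = \frac{3}{248}$ ($C{\left(Q \right)} = \frac{3}{-2 + \left(\left(6 + 5^{3}\right) - 6\right) \left(-3 + 5\right)} = \frac{3}{-2 + \left(\left(6 + 125\right) - 6\right) 2} = \frac{3}{-2 + \left(131 - 6\right) 2} = \frac{3}{-2 + 125 \cdot 2} = \frac{3}{-2 + 250} = \frac{3}{248}$)
$22 \left(50 + C{\left(7 \right)}\right) = 22 \left(50 + \frac{3}{248}\right) = 22 \cdot \frac{12403}{248} = \frac{136433}{124}$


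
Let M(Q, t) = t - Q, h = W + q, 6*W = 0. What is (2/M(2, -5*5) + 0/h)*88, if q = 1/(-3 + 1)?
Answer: -176/27 ≈ -6.5185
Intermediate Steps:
W = 0 (W = (⅙)*0 = 0)
q = -½ (q = 1/(-2) = -½ ≈ -0.50000)
h = -½ (h = 0 - ½ = -½ ≈ -0.50000)
(2/M(2, -5*5) + 0/h)*88 = (2/(-5*5 - 1*2) + 0/(-½))*88 = (2/(-25 - 2) + 0*(-2))*88 = (2/(-27) + 0)*88 = (2*(-1/27) + 0)*88 = (-2/27 + 0)*88 = -2/27*88 = -176/27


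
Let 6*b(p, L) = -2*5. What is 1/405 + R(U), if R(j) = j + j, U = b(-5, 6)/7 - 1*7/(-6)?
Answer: 5272/2835 ≈ 1.8596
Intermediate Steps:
b(p, L) = -5/3 (b(p, L) = (-2*5)/6 = (⅙)*(-10) = -5/3)
U = 13/14 (U = -5/3/7 - 1*7/(-6) = -5/3*⅐ - 7*(-⅙) = -5/21 + 7/6 = 13/14 ≈ 0.92857)
R(j) = 2*j
1/405 + R(U) = 1/405 + 2*(13/14) = 1/405 + 13/7 = 5272/2835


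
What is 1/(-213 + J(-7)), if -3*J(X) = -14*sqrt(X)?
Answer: -1917/409693 - 42*I*sqrt(7)/409693 ≈ -0.0046791 - 0.00027123*I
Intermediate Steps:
J(X) = 14*sqrt(X)/3 (J(X) = -(-14)*sqrt(X)/3 = 14*sqrt(X)/3)
1/(-213 + J(-7)) = 1/(-213 + 14*sqrt(-7)/3) = 1/(-213 + 14*(I*sqrt(7))/3) = 1/(-213 + 14*I*sqrt(7)/3)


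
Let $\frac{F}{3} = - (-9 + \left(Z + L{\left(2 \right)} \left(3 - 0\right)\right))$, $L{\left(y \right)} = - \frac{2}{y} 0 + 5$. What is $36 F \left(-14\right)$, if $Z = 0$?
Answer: $9072$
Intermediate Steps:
$L{\left(y \right)} = 5$ ($L{\left(y \right)} = 0 + 5 = 5$)
$F = -18$ ($F = 3 \left(- (-9 + \left(0 + 5 \left(3 - 0\right)\right))\right) = 3 \left(- (-9 + \left(0 + 5 \left(3 + 0\right)\right))\right) = 3 \left(- (-9 + \left(0 + 5 \cdot 3\right))\right) = 3 \left(- (-9 + \left(0 + 15\right))\right) = 3 \left(- (-9 + 15)\right) = 3 \left(\left(-1\right) 6\right) = 3 \left(-6\right) = -18$)
$36 F \left(-14\right) = 36 \left(-18\right) \left(-14\right) = \left(-648\right) \left(-14\right) = 9072$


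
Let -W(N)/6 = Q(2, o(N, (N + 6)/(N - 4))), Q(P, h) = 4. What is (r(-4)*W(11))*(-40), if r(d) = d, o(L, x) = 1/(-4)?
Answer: -3840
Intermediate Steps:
o(L, x) = -¼
W(N) = -24 (W(N) = -6*4 = -24)
(r(-4)*W(11))*(-40) = -4*(-24)*(-40) = 96*(-40) = -3840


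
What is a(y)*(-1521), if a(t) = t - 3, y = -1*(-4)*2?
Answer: -7605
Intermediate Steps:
y = 8 (y = 4*2 = 8)
a(t) = -3 + t
a(y)*(-1521) = (-3 + 8)*(-1521) = 5*(-1521) = -7605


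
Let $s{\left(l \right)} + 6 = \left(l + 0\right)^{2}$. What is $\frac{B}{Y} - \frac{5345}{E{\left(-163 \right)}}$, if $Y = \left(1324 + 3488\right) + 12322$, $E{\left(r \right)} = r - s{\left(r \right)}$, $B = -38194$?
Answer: $- \frac{35738139}{17612434} \approx -2.0291$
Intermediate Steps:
$s{\left(l \right)} = -6 + l^{2}$ ($s{\left(l \right)} = -6 + \left(l + 0\right)^{2} = -6 + l^{2}$)
$E{\left(r \right)} = 6 + r - r^{2}$ ($E{\left(r \right)} = r - \left(-6 + r^{2}\right) = 6 + r - r^{2}$)
$Y = 17134$ ($Y = 4812 + 12322 = 17134$)
$\frac{B}{Y} - \frac{5345}{E{\left(-163 \right)}} = - \frac{38194}{17134} - \frac{5345}{6 - 163 - \left(-163\right)^{2}} = \left(-38194\right) \frac{1}{17134} - \frac{5345}{6 - 163 - 26569} = - \frac{1469}{659} - \frac{5345}{6 - 163 - 26569} = - \frac{1469}{659} - \frac{5345}{-26726} = - \frac{1469}{659} - - \frac{5345}{26726} = - \frac{1469}{659} + \frac{5345}{26726} = - \frac{35738139}{17612434}$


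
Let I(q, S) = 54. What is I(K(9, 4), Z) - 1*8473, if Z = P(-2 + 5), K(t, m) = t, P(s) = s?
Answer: -8419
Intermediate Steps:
Z = 3 (Z = -2 + 5 = 3)
I(K(9, 4), Z) - 1*8473 = 54 - 1*8473 = 54 - 8473 = -8419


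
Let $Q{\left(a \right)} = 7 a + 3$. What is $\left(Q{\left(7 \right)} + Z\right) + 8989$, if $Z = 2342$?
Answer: $11383$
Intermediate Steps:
$Q{\left(a \right)} = 3 + 7 a$
$\left(Q{\left(7 \right)} + Z\right) + 8989 = \left(\left(3 + 7 \cdot 7\right) + 2342\right) + 8989 = \left(\left(3 + 49\right) + 2342\right) + 8989 = \left(52 + 2342\right) + 8989 = 2394 + 8989 = 11383$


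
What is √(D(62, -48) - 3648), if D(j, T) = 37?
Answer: I*√3611 ≈ 60.092*I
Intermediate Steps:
√(D(62, -48) - 3648) = √(37 - 3648) = √(-3611) = I*√3611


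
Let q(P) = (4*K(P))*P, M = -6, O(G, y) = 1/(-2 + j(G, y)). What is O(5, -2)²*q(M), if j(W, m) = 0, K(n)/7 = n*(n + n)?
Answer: -3024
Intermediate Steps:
K(n) = 14*n² (K(n) = 7*(n*(n + n)) = 7*(n*(2*n)) = 7*(2*n²) = 14*n²)
O(G, y) = -½ (O(G, y) = 1/(-2 + 0) = 1/(-2) = -½)
q(P) = 56*P³ (q(P) = (4*(14*P²))*P = (56*P²)*P = 56*P³)
O(5, -2)²*q(M) = (-½)²*(56*(-6)³) = (56*(-216))/4 = (¼)*(-12096) = -3024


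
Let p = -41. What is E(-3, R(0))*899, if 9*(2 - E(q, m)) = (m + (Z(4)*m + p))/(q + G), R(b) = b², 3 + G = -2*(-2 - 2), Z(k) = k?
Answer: 69223/18 ≈ 3845.7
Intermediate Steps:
G = 5 (G = -3 - 2*(-2 - 2) = -3 - 2*(-4) = -3 + 8 = 5)
E(q, m) = 2 - (-41 + 5*m)/(9*(5 + q)) (E(q, m) = 2 - (m + (4*m - 41))/(9*(q + 5)) = 2 - (m + (-41 + 4*m))/(9*(5 + q)) = 2 - (-41 + 5*m)/(9*(5 + q)))
E(-3, R(0))*899 = ((131 - 5*0² + 18*(-3))/(9*(5 - 3)))*899 = ((⅑)*(131 - 5*0 - 54)/2)*899 = ((⅑)*(½)*(131 + 0 - 54))*899 = ((⅑)*(½)*77)*899 = (77/18)*899 = 69223/18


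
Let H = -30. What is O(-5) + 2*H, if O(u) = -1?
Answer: -61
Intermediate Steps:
O(-5) + 2*H = -1 + 2*(-30) = -1 - 60 = -61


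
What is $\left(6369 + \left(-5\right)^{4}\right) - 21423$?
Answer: $-14429$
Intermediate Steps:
$\left(6369 + \left(-5\right)^{4}\right) - 21423 = \left(6369 + 625\right) - 21423 = 6994 - 21423 = -14429$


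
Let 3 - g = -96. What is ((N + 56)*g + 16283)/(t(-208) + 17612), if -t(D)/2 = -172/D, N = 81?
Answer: 775996/457869 ≈ 1.6948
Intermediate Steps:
t(D) = 344/D (t(D) = -(-344)/D = 344/D)
g = 99 (g = 3 - 1*(-96) = 3 + 96 = 99)
((N + 56)*g + 16283)/(t(-208) + 17612) = ((81 + 56)*99 + 16283)/(344/(-208) + 17612) = (137*99 + 16283)/(344*(-1/208) + 17612) = (13563 + 16283)/(-43/26 + 17612) = 29846/(457869/26) = 29846*(26/457869) = 775996/457869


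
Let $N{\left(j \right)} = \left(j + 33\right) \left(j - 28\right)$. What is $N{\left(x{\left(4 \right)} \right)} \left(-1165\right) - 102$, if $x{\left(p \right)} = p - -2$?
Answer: $999468$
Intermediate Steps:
$x{\left(p \right)} = 2 + p$ ($x{\left(p \right)} = p + 2 = 2 + p$)
$N{\left(j \right)} = \left(-28 + j\right) \left(33 + j\right)$ ($N{\left(j \right)} = \left(33 + j\right) \left(-28 + j\right) = \left(-28 + j\right) \left(33 + j\right)$)
$N{\left(x{\left(4 \right)} \right)} \left(-1165\right) - 102 = \left(-924 + \left(2 + 4\right)^{2} + 5 \left(2 + 4\right)\right) \left(-1165\right) - 102 = \left(-924 + 6^{2} + 5 \cdot 6\right) \left(-1165\right) - 102 = \left(-924 + 36 + 30\right) \left(-1165\right) - 102 = \left(-858\right) \left(-1165\right) - 102 = 999570 - 102 = 999468$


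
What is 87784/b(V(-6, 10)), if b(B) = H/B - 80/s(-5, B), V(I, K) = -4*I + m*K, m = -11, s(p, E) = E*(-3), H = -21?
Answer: -22648272/17 ≈ -1.3323e+6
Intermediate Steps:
s(p, E) = -3*E
V(I, K) = -11*K - 4*I (V(I, K) = -4*I - 11*K = -11*K - 4*I)
b(B) = 17/(3*B) (b(B) = -21/B - 80*(-1/(3*B)) = -21/B - (-80)/(3*B) = -21/B + 80/(3*B) = 17/(3*B))
87784/b(V(-6, 10)) = 87784/((17/(3*(-11*10 - 4*(-6))))) = 87784/((17/(3*(-110 + 24)))) = 87784/(((17/3)/(-86))) = 87784/(((17/3)*(-1/86))) = 87784/(-17/258) = 87784*(-258/17) = -22648272/17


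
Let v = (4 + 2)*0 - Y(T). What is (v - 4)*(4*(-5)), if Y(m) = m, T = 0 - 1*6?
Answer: -40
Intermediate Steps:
T = -6 (T = 0 - 6 = -6)
v = 6 (v = (4 + 2)*0 - 1*(-6) = 6*0 + 6 = 0 + 6 = 6)
(v - 4)*(4*(-5)) = (6 - 4)*(4*(-5)) = 2*(-20) = -40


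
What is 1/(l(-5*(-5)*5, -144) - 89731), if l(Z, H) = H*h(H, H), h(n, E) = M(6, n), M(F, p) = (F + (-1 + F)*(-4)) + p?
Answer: -1/66979 ≈ -1.4930e-5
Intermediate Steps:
M(F, p) = 4 + p - 3*F (M(F, p) = (F + (4 - 4*F)) + p = (4 - 3*F) + p = 4 + p - 3*F)
h(n, E) = -14 + n (h(n, E) = 4 + n - 3*6 = 4 + n - 18 = -14 + n)
l(Z, H) = H*(-14 + H)
1/(l(-5*(-5)*5, -144) - 89731) = 1/(-144*(-14 - 144) - 89731) = 1/(-144*(-158) - 89731) = 1/(22752 - 89731) = 1/(-66979) = -1/66979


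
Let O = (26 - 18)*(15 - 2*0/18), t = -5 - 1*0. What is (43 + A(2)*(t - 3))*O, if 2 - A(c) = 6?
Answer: 9000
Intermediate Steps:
A(c) = -4 (A(c) = 2 - 1*6 = 2 - 6 = -4)
t = -5 (t = -5 + 0 = -5)
O = 120 (O = 8*(15 + 0*(1/18)) = 8*(15 + 0) = 8*15 = 120)
(43 + A(2)*(t - 3))*O = (43 - 4*(-5 - 3))*120 = (43 - 4*(-8))*120 = (43 + 32)*120 = 75*120 = 9000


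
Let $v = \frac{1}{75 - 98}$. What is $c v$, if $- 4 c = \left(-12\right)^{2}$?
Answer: $\frac{36}{23} \approx 1.5652$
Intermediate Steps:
$v = - \frac{1}{23}$ ($v = \frac{1}{-23} = - \frac{1}{23} \approx -0.043478$)
$c = -36$ ($c = - \frac{\left(-12\right)^{2}}{4} = \left(- \frac{1}{4}\right) 144 = -36$)
$c v = \left(-36\right) \left(- \frac{1}{23}\right) = \frac{36}{23}$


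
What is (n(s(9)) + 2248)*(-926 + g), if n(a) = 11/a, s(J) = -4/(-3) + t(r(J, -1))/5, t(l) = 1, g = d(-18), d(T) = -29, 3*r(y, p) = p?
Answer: -49534895/23 ≈ -2.1537e+6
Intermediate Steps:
r(y, p) = p/3
g = -29
s(J) = 23/15 (s(J) = -4/(-3) + 1/5 = -4*(-⅓) + 1*(⅕) = 4/3 + ⅕ = 23/15)
(n(s(9)) + 2248)*(-926 + g) = (11/(23/15) + 2248)*(-926 - 29) = (11*(15/23) + 2248)*(-955) = (165/23 + 2248)*(-955) = (51869/23)*(-955) = -49534895/23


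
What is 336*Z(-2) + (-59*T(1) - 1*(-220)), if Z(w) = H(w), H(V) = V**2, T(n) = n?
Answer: 1505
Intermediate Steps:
Z(w) = w**2
336*Z(-2) + (-59*T(1) - 1*(-220)) = 336*(-2)**2 + (-59*1 - 1*(-220)) = 336*4 + (-59 + 220) = 1344 + 161 = 1505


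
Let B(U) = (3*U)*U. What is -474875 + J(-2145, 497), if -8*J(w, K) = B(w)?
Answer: -17602075/8 ≈ -2.2003e+6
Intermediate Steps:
B(U) = 3*U**2
J(w, K) = -3*w**2/8
-474875 + J(-2145, 497) = -474875 - 3/8*(-2145)**2 = -474875 - 3/8*4601025 = -474875 - 13803075/8 = -17602075/8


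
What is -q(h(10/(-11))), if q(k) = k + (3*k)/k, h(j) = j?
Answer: -23/11 ≈ -2.0909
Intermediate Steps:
q(k) = 3 + k (q(k) = k + 3 = 3 + k)
-q(h(10/(-11))) = -(3 + 10/(-11)) = -(3 + 10*(-1/11)) = -(3 - 10/11) = -1*23/11 = -23/11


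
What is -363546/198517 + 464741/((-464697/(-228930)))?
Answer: 7040227145080216/30750084783 ≈ 2.2895e+5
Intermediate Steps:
-363546/198517 + 464741/((-464697/(-228930))) = -363546*1/198517 + 464741/((-464697*(-1/228930))) = -363546/198517 + 464741/(154899/76310) = -363546/198517 + 464741*(76310/154899) = -363546/198517 + 35464385710/154899 = 7040227145080216/30750084783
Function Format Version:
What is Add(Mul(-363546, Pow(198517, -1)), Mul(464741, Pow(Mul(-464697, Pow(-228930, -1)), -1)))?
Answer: Rational(7040227145080216, 30750084783) ≈ 2.2895e+5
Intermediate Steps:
Add(Mul(-363546, Pow(198517, -1)), Mul(464741, Pow(Mul(-464697, Pow(-228930, -1)), -1))) = Add(Mul(-363546, Rational(1, 198517)), Mul(464741, Pow(Mul(-464697, Rational(-1, 228930)), -1))) = Add(Rational(-363546, 198517), Mul(464741, Pow(Rational(154899, 76310), -1))) = Add(Rational(-363546, 198517), Mul(464741, Rational(76310, 154899))) = Add(Rational(-363546, 198517), Rational(35464385710, 154899)) = Rational(7040227145080216, 30750084783)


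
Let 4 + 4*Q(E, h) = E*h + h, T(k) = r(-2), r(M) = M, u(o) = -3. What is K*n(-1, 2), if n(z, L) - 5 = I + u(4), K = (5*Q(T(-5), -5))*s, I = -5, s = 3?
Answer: -45/4 ≈ -11.250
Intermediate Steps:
T(k) = -2
Q(E, h) = -1 + h/4 + E*h/4 (Q(E, h) = -1 + (E*h + h)/4 = -1 + (h + E*h)/4 = -1 + (h/4 + E*h/4) = -1 + h/4 + E*h/4)
K = 15/4 (K = (5*(-1 + (¼)*(-5) + (¼)*(-2)*(-5)))*3 = (5*(-1 - 5/4 + 5/2))*3 = (5*(¼))*3 = (5/4)*3 = 15/4 ≈ 3.7500)
n(z, L) = -3 (n(z, L) = 5 + (-5 - 3) = 5 - 8 = -3)
K*n(-1, 2) = (15/4)*(-3) = -45/4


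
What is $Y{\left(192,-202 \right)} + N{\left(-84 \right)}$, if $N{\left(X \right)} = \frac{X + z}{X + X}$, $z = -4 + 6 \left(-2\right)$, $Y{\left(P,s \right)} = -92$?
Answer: $- \frac{3839}{42} \approx -91.405$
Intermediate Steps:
$z = -16$ ($z = -4 - 12 = -16$)
$N{\left(X \right)} = \frac{-16 + X}{2 X}$ ($N{\left(X \right)} = \frac{X - 16}{X + X} = \frac{-16 + X}{2 X}$)
$Y{\left(192,-202 \right)} + N{\left(-84 \right)} = -92 + \frac{-16 - 84}{2 \left(-84\right)} = -92 + \frac{1}{2} \left(- \frac{1}{84}\right) \left(-100\right) = -92 + \frac{25}{42} = - \frac{3839}{42}$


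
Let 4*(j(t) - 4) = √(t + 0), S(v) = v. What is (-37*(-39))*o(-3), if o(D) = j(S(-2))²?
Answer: 183261/8 + 2886*I*√2 ≈ 22908.0 + 4081.4*I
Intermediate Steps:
j(t) = 4 + √t/4 (j(t) = 4 + √(t + 0)/4 = 4 + √t/4)
o(D) = (4 + I*√2/4)² (o(D) = (4 + √(-2)/4)² = (4 + (I*√2)/4)² = (4 + I*√2/4)²)
(-37*(-39))*o(-3) = (-37*(-39))*((16 + I*√2)²/16) = 1443*((16 + I*√2)²/16) = 1443*(16 + I*√2)²/16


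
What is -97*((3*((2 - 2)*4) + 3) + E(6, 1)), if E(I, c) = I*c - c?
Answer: -776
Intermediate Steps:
E(I, c) = -c + I*c
-97*((3*((2 - 2)*4) + 3) + E(6, 1)) = -97*((3*((2 - 2)*4) + 3) + 1*(-1 + 6)) = -97*((3*(0*4) + 3) + 1*5) = -97*((3*0 + 3) + 5) = -97*((0 + 3) + 5) = -97*(3 + 5) = -97*8 = -776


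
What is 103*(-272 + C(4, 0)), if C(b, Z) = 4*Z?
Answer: -28016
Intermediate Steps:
103*(-272 + C(4, 0)) = 103*(-272 + 4*0) = 103*(-272 + 0) = 103*(-272) = -28016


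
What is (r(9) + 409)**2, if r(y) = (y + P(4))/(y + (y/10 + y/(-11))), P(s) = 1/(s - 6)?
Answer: 167711544676/998001 ≈ 1.6805e+5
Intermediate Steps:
P(s) = 1/(-6 + s)
r(y) = 110*(-1/2 + y)/(111*y) (r(y) = (y + 1/(-6 + 4))/(y + (y/10 + y/(-11))) = (y + 1/(-2))/(y + (y*(1/10) + y*(-1/11))) = (y - 1/2)/(y + (y/10 - y/11)) = (-1/2 + y)/(y + y/110) = (-1/2 + y)/((111*y/110)) = (-1/2 + y)*(110/(111*y)) = 110*(-1/2 + y)/(111*y))
(r(9) + 409)**2 = ((55/111)*(-1 + 2*9)/9 + 409)**2 = ((55/111)*(1/9)*(-1 + 18) + 409)**2 = ((55/111)*(1/9)*17 + 409)**2 = (935/999 + 409)**2 = (409526/999)**2 = 167711544676/998001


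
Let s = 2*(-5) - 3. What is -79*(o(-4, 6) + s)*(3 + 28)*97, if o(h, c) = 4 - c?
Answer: 3563295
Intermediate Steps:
s = -13 (s = -10 - 3 = -13)
-79*(o(-4, 6) + s)*(3 + 28)*97 = -79*((4 - 1*6) - 13)*(3 + 28)*97 = -79*((4 - 6) - 13)*31*97 = -79*(-2 - 13)*31*97 = -(-1185)*31*97 = -79*(-465)*97 = 36735*97 = 3563295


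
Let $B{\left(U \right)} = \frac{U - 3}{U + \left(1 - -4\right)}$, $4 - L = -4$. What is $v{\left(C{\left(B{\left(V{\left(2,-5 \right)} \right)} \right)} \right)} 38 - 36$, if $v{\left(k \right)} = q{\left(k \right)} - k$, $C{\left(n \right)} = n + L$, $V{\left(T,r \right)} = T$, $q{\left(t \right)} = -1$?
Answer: $- \frac{2608}{7} \approx -372.57$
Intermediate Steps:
$L = 8$ ($L = 4 - -4 = 4 + 4 = 8$)
$B{\left(U \right)} = \frac{-3 + U}{5 + U}$ ($B{\left(U \right)} = \frac{-3 + U}{U + \left(1 + 4\right)} = \frac{-3 + U}{U + 5} = \frac{-3 + U}{5 + U}$)
$C{\left(n \right)} = 8 + n$ ($C{\left(n \right)} = n + 8 = 8 + n$)
$v{\left(k \right)} = -1 - k$
$v{\left(C{\left(B{\left(V{\left(2,-5 \right)} \right)} \right)} \right)} 38 - 36 = \left(-1 - \left(8 + \frac{-3 + 2}{5 + 2}\right)\right) 38 - 36 = \left(-1 - \left(8 + \frac{1}{7} \left(-1\right)\right)\right) 38 - 36 = \left(-1 - \left(8 - \frac{1}{7}\right)\right) 38 - 36 = \left(-1 - \frac{55}{7}\right) 38 - 36 = \left(- \frac{62}{7}\right) 38 - 36 = - \frac{2356}{7} - 36 = - \frac{2608}{7}$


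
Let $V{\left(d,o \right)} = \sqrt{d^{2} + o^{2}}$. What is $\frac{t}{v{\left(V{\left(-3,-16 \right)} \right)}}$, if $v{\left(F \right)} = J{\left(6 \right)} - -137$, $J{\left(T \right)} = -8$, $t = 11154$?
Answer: $\frac{3718}{43} \approx 86.465$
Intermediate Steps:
$v{\left(F \right)} = 129$ ($v{\left(F \right)} = -8 - -137 = -8 + 137 = 129$)
$\frac{t}{v{\left(V{\left(-3,-16 \right)} \right)}} = \frac{11154}{129} = 11154 \cdot \frac{1}{129} = \frac{3718}{43}$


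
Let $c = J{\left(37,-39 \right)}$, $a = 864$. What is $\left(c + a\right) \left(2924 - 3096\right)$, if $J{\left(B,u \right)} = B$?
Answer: $-154972$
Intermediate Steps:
$c = 37$
$\left(c + a\right) \left(2924 - 3096\right) = \left(37 + 864\right) \left(2924 - 3096\right) = 901 \left(-172\right) = -154972$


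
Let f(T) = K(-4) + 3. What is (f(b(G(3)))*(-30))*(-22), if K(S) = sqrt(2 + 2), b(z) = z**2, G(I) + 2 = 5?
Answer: 3300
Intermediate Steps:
G(I) = 3 (G(I) = -2 + 5 = 3)
K(S) = 2 (K(S) = sqrt(4) = 2)
f(T) = 5 (f(T) = 2 + 3 = 5)
(f(b(G(3)))*(-30))*(-22) = (5*(-30))*(-22) = -150*(-22) = 3300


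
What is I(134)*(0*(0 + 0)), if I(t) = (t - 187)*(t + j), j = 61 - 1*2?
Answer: 0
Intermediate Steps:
j = 59 (j = 61 - 2 = 59)
I(t) = (-187 + t)*(59 + t) (I(t) = (t - 187)*(t + 59) = (-187 + t)*(59 + t))
I(134)*(0*(0 + 0)) = (-11033 + 134² - 128*134)*(0*(0 + 0)) = (-11033 + 17956 - 17152)*(0*0) = -10229*0 = 0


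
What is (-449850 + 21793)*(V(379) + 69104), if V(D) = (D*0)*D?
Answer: -29580450928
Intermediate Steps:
V(D) = 0 (V(D) = 0*D = 0)
(-449850 + 21793)*(V(379) + 69104) = (-449850 + 21793)*(0 + 69104) = -428057*69104 = -29580450928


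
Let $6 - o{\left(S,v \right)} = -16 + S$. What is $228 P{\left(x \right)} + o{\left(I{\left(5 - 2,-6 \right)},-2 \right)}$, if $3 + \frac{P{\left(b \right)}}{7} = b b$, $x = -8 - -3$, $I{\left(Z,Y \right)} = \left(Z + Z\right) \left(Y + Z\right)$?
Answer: $35152$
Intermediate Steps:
$I{\left(Z,Y \right)} = 2 Z \left(Y + Z\right)$
$x = -5$ ($x = -8 + 3 = -5$)
$o{\left(S,v \right)} = 22 - S$ ($o{\left(S,v \right)} = 6 - \left(-16 + S\right) = 22 - S$)
$P{\left(b \right)} = -21 + 7 b^{2}$ ($P{\left(b \right)} = -21 + 7 b b = -21 + 7 b^{2}$)
$228 P{\left(x \right)} + o{\left(I{\left(5 - 2,-6 \right)},-2 \right)} = 228 \left(-21 + 7 \left(-5\right)^{2}\right) + \left(22 - 2 \left(5 - 2\right) \left(-6 + \left(5 - 2\right)\right)\right) = 228 \left(-21 + 7 \cdot 25\right) + \left(22 - 2 \left(5 - 2\right) \left(-6 + \left(5 - 2\right)\right)\right) = 228 \left(-21 + 175\right) + \left(22 - 2 \cdot 3 \left(-6 + 3\right)\right) = 228 \cdot 154 + \left(22 - 2 \cdot 3 \left(-3\right)\right) = 35112 + \left(22 - -18\right) = 35112 + \left(22 + 18\right) = 35112 + 40 = 35152$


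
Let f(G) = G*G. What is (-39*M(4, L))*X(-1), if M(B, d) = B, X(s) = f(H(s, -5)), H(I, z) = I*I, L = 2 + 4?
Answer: -156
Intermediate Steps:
L = 6
H(I, z) = I**2
f(G) = G**2
X(s) = s**4 (X(s) = (s**2)**2 = s**4)
(-39*M(4, L))*X(-1) = -39*4*(-1)**4 = -156*1 = -156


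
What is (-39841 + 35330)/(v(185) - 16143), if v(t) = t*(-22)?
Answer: 4511/20213 ≈ 0.22317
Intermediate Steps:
v(t) = -22*t
(-39841 + 35330)/(v(185) - 16143) = (-39841 + 35330)/(-22*185 - 16143) = -4511/(-4070 - 16143) = -4511/(-20213) = -4511*(-1/20213) = 4511/20213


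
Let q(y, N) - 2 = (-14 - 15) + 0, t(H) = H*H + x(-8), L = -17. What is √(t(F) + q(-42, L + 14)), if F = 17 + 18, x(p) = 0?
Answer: √1198 ≈ 34.612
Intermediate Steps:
F = 35
t(H) = H² (t(H) = H*H + 0 = H² + 0 = H²)
q(y, N) = -27 (q(y, N) = 2 + ((-14 - 15) + 0) = 2 + (-29 + 0) = 2 - 29 = -27)
√(t(F) + q(-42, L + 14)) = √(35² - 27) = √(1225 - 27) = √1198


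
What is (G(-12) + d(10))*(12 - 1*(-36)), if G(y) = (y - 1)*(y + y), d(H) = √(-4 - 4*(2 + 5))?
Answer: 14976 + 192*I*√2 ≈ 14976.0 + 271.53*I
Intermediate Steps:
d(H) = 4*I*√2 (d(H) = √(-4 - 4*7) = √(-4 - 28) = √(-32) = 4*I*√2)
G(y) = 2*y*(-1 + y) (G(y) = (-1 + y)*(2*y) = 2*y*(-1 + y))
(G(-12) + d(10))*(12 - 1*(-36)) = (2*(-12)*(-1 - 12) + 4*I*√2)*(12 - 1*(-36)) = (2*(-12)*(-13) + 4*I*√2)*(12 + 36) = (312 + 4*I*√2)*48 = 14976 + 192*I*√2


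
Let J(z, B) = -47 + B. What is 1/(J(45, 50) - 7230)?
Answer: -1/7227 ≈ -0.00013837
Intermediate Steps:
1/(J(45, 50) - 7230) = 1/((-47 + 50) - 7230) = 1/(3 - 7230) = 1/(-7227) = -1/7227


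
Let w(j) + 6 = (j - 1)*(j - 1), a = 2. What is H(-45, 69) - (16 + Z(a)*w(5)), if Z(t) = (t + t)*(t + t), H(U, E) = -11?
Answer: -187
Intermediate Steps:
w(j) = -6 + (-1 + j)**2 (w(j) = -6 + (j - 1)*(j - 1) = -6 + (-1 + j)*(-1 + j) = -6 + (-1 + j)**2)
Z(t) = 4*t**2 (Z(t) = (2*t)*(2*t) = 4*t**2)
H(-45, 69) - (16 + Z(a)*w(5)) = -11 - (16 + (4*2**2)*(-6 + (-1 + 5)**2)) = -11 - (16 + (4*4)*(-6 + 4**2)) = -11 - (16 + 16*(-6 + 16)) = -11 - (16 + 16*10) = -11 - (16 + 160) = -11 - 1*176 = -11 - 176 = -187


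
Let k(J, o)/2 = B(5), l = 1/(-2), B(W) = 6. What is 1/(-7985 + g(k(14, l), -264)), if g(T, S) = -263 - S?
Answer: -1/7984 ≈ -0.00012525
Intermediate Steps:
l = -½ ≈ -0.50000
k(J, o) = 12 (k(J, o) = 2*6 = 12)
1/(-7985 + g(k(14, l), -264)) = 1/(-7985 + (-263 - 1*(-264))) = 1/(-7985 + (-263 + 264)) = 1/(-7985 + 1) = 1/(-7984) = -1/7984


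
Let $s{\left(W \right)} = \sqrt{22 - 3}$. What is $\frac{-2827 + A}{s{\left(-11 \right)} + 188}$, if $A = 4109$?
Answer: $\frac{241016}{35325} - \frac{1282 \sqrt{19}}{35325} \approx 6.6646$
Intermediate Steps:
$s{\left(W \right)} = \sqrt{19}$
$\frac{-2827 + A}{s{\left(-11 \right)} + 188} = \frac{-2827 + 4109}{\sqrt{19} + 188} = \frac{1282}{188 + \sqrt{19}}$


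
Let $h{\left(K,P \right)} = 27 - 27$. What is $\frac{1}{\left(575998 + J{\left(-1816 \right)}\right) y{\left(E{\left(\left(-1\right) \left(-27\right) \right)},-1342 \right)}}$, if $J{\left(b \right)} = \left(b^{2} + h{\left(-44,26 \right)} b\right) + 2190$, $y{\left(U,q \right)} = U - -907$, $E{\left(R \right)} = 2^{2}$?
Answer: $\frac{1}{3531076084} \approx 2.832 \cdot 10^{-10}$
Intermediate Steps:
$E{\left(R \right)} = 4$
$h{\left(K,P \right)} = 0$
$y{\left(U,q \right)} = 907 + U$ ($y{\left(U,q \right)} = U + 907 = 907 + U$)
$J{\left(b \right)} = 2190 + b^{2}$ ($J{\left(b \right)} = \left(b^{2} + 0 b\right) + 2190 = \left(b^{2} + 0\right) + 2190 = b^{2} + 2190 = 2190 + b^{2}$)
$\frac{1}{\left(575998 + J{\left(-1816 \right)}\right) y{\left(E{\left(\left(-1\right) \left(-27\right) \right)},-1342 \right)}} = \frac{1}{\left(575998 + \left(2190 + \left(-1816\right)^{2}\right)\right) \left(907 + 4\right)} = \frac{1}{\left(575998 + \left(2190 + 3297856\right)\right) 911} = \frac{1}{575998 + 3300046} \cdot \frac{1}{911} = \frac{1}{3876044} \cdot \frac{1}{911} = \frac{1}{3531076084}$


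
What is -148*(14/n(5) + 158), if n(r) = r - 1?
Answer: -23902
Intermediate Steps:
n(r) = -1 + r
-148*(14/n(5) + 158) = -148*(14/(-1 + 5) + 158) = -148*(14/4 + 158) = -148*(14*(¼) + 158) = -148*(7/2 + 158) = -148*323/2 = -23902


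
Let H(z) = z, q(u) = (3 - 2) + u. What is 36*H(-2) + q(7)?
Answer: -64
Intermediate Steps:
q(u) = 1 + u
36*H(-2) + q(7) = 36*(-2) + (1 + 7) = -72 + 8 = -64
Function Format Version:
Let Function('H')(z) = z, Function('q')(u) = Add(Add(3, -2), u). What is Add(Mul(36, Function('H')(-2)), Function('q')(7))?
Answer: -64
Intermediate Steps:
Function('q')(u) = Add(1, u)
Add(Mul(36, Function('H')(-2)), Function('q')(7)) = Add(Mul(36, -2), Add(1, 7)) = Add(-72, 8) = -64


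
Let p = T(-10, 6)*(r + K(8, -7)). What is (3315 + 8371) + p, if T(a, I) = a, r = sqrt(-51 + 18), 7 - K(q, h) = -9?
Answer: 11526 - 10*I*sqrt(33) ≈ 11526.0 - 57.446*I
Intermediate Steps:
K(q, h) = 16 (K(q, h) = 7 - 1*(-9) = 7 + 9 = 16)
r = I*sqrt(33) (r = sqrt(-33) = I*sqrt(33) ≈ 5.7446*I)
p = -160 - 10*I*sqrt(33) (p = -10*(I*sqrt(33) + 16) = -10*(16 + I*sqrt(33)) = -160 - 10*I*sqrt(33) ≈ -160.0 - 57.446*I)
(3315 + 8371) + p = (3315 + 8371) + (-160 - 10*I*sqrt(33)) = 11686 + (-160 - 10*I*sqrt(33)) = 11526 - 10*I*sqrt(33)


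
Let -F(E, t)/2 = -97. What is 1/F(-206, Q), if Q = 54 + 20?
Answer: 1/194 ≈ 0.0051546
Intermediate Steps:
Q = 74
F(E, t) = 194 (F(E, t) = -2*(-97) = 194)
1/F(-206, Q) = 1/194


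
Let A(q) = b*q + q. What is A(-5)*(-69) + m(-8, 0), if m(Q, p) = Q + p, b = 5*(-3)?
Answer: -4838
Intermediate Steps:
b = -15
A(q) = -14*q (A(q) = -15*q + q = -14*q)
A(-5)*(-69) + m(-8, 0) = -14*(-5)*(-69) + (-8 + 0) = 70*(-69) - 8 = -4830 - 8 = -4838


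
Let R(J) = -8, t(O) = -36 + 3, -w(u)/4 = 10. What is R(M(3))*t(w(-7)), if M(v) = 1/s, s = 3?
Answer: 264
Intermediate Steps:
w(u) = -40 (w(u) = -4*10 = -40)
t(O) = -33
M(v) = 1/3
R(M(3))*t(w(-7)) = -8*(-33) = 264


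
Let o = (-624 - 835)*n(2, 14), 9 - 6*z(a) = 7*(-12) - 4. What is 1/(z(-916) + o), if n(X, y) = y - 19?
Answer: 6/43867 ≈ 0.00013678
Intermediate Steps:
n(X, y) = -19 + y
z(a) = 97/6 (z(a) = 3/2 - (7*(-12) - 4)/6 = 3/2 - (-84 - 4)/6 = 3/2 - ⅙*(-88) = 3/2 + 44/3 = 97/6)
o = 7295 (o = (-624 - 835)*(-19 + 14) = -1459*(-5) = 7295)
1/(z(-916) + o) = 1/(97/6 + 7295) = 1/(43867/6) = 6/43867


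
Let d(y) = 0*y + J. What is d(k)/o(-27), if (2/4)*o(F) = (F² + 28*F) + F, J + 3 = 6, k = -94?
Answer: -1/36 ≈ -0.027778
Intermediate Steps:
J = 3 (J = -3 + 6 = 3)
o(F) = 2*F² + 58*F (o(F) = 2*((F² + 28*F) + F) = 2*(F² + 29*F) = 2*F² + 58*F)
d(y) = 3 (d(y) = 0*y + 3 = 0 + 3 = 3)
d(k)/o(-27) = 3/((2*(-27)*(29 - 27))) = 3/((2*(-27)*2)) = 3/(-108) = 3*(-1/108) = -1/36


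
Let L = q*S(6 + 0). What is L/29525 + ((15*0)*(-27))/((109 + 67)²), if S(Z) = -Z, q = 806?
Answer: -4836/29525 ≈ -0.16379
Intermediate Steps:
L = -4836 (L = 806*(-(6 + 0)) = 806*(-1*6) = 806*(-6) = -4836)
L/29525 + ((15*0)*(-27))/((109 + 67)²) = -4836/29525 + ((15*0)*(-27))/((109 + 67)²) = -4836*1/29525 + (0*(-27))/(176²) = -4836/29525 + 0/30976 = -4836/29525 + 0*(1/30976) = -4836/29525 + 0 = -4836/29525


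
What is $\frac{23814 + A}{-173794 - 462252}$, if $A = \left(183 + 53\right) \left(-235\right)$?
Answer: $\frac{15823}{318023} \approx 0.049754$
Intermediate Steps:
$A = -55460$ ($A = 236 \left(-235\right) = -55460$)
$\frac{23814 + A}{-173794 - 462252} = \frac{23814 - 55460}{-173794 - 462252} = - \frac{31646}{-636046} = \left(-31646\right) \left(- \frac{1}{636046}\right) = \frac{15823}{318023}$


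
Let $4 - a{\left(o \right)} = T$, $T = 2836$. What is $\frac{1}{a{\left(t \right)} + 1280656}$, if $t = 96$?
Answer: $\frac{1}{1277824} \approx 7.8258 \cdot 10^{-7}$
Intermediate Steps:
$a{\left(o \right)} = -2832$ ($a{\left(o \right)} = 4 - 2836 = -2832$)
$\frac{1}{a{\left(t \right)} + 1280656} = \frac{1}{-2832 + 1280656} = \frac{1}{1277824}$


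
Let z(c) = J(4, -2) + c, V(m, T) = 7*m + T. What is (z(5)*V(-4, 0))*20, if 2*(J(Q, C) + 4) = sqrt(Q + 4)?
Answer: -560 - 560*sqrt(2) ≈ -1352.0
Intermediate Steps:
J(Q, C) = -4 + sqrt(4 + Q)/2 (J(Q, C) = -4 + sqrt(Q + 4)/2 = -4 + sqrt(4 + Q)/2)
V(m, T) = T + 7*m
z(c) = -4 + c + sqrt(2) (z(c) = (-4 + sqrt(4 + 4)/2) + c = (-4 + sqrt(8)/2) + c = (-4 + (2*sqrt(2))/2) + c = (-4 + sqrt(2)) + c = -4 + c + sqrt(2))
(z(5)*V(-4, 0))*20 = ((-4 + 5 + sqrt(2))*(0 + 7*(-4)))*20 = ((1 + sqrt(2))*(0 - 28))*20 = ((1 + sqrt(2))*(-28))*20 = (-28 - 28*sqrt(2))*20 = -560 - 560*sqrt(2)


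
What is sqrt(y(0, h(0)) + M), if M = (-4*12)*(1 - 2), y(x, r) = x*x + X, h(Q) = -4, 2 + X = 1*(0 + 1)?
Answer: sqrt(47) ≈ 6.8557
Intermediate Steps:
X = -1 (X = -2 + 1*(0 + 1) = -2 + 1*1 = -2 + 1 = -1)
y(x, r) = -1 + x**2 (y(x, r) = x*x - 1 = x**2 - 1 = -1 + x**2)
M = 48 (M = -48*(-1) = 48)
sqrt(y(0, h(0)) + M) = sqrt((-1 + 0**2) + 48) = sqrt((-1 + 0) + 48) = sqrt(-1 + 48) = sqrt(47)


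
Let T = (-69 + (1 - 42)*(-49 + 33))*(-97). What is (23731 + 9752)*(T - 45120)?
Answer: -3417241497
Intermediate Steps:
T = -56939 (T = (-69 - 41*(-16))*(-97) = (-69 + 656)*(-97) = 587*(-97) = -56939)
(23731 + 9752)*(T - 45120) = (23731 + 9752)*(-56939 - 45120) = 33483*(-102059) = -3417241497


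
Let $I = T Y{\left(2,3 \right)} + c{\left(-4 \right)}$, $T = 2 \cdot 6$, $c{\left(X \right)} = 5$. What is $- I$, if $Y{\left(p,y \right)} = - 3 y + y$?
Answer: $67$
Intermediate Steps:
$Y{\left(p,y \right)} = - 2 y$
$T = 12$
$I = -67$ ($I = 12 \left(\left(-2\right) 3\right) + 5 = 12 \left(-6\right) + 5 = -72 + 5 = -67$)
$- I = \left(-1\right) \left(-67\right) = 67$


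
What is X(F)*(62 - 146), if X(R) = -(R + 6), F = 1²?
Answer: 588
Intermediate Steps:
F = 1
X(R) = -6 - R (X(R) = -(6 + R) = -6 - R)
X(F)*(62 - 146) = (-6 - 1*1)*(62 - 146) = (-6 - 1)*(-84) = -7*(-84) = 588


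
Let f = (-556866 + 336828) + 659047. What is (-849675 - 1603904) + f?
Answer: -2014570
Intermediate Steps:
f = 439009 (f = -220038 + 659047 = 439009)
(-849675 - 1603904) + f = (-849675 - 1603904) + 439009 = -2453579 + 439009 = -2014570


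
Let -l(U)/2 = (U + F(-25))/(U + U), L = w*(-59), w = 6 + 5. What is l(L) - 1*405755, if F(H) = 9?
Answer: -263335635/649 ≈ -4.0576e+5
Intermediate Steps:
w = 11
L = -649 (L = 11*(-59) = -649)
l(U) = -(9 + U)/U (l(U) = -2*(U + 9)/(U + U) = -2*(9 + U)/(2*U) = -2*(9 + U)*1/(2*U) = -(9 + U)/U)
l(L) - 1*405755 = (-9 - 1*(-649))/(-649) - 1*405755 = -(-9 + 649)/649 - 405755 = -1/649*640 - 405755 = -640/649 - 405755 = -263335635/649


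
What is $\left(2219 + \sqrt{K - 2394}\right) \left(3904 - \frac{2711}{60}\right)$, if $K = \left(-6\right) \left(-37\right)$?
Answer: $\frac{513762851}{60} + \frac{231529 i \sqrt{543}}{30} \approx 8.5627 \cdot 10^{6} + 1.7984 \cdot 10^{5} i$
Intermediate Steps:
$K = 222$
$\left(2219 + \sqrt{K - 2394}\right) \left(3904 - \frac{2711}{60}\right) = \left(2219 + \sqrt{222 - 2394}\right) \left(3904 - \frac{2711}{60}\right) = \left(2219 + \sqrt{-2172}\right) \left(3904 - \frac{2711}{60}\right) = \left(2219 + 2 i \sqrt{543}\right) \left(3904 - \frac{2711}{60}\right) = \left(2219 + 2 i \sqrt{543}\right) \frac{231529}{60} = \frac{513762851}{60} + \frac{231529 i \sqrt{543}}{30}$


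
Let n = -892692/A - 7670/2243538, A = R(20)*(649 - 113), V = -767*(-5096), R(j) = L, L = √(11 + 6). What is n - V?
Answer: -4384582213843/1121769 - 223173*√17/2278 ≈ -3.9090e+6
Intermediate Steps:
L = √17 ≈ 4.1231
R(j) = √17
V = 3908632
A = 536*√17 (A = √17*(649 - 113) = √17*536 = 536*√17 ≈ 2210.0)
n = -3835/1121769 - 223173*√17/2278 (n = -892692*√17/9112 - 7670/2243538 = -223173*√17/2278 - 7670*1/2243538 = -223173*√17/2278 - 3835/1121769 = -3835/1121769 - 223173*√17/2278 ≈ -403.94)
n - V = (-3835/1121769 - 223173*√17/2278) - 1*3908632 = (-3835/1121769 - 223173*√17/2278) - 3908632 = -4384582213843/1121769 - 223173*√17/2278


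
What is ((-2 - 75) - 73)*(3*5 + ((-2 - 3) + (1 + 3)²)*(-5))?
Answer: 6000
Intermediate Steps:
((-2 - 75) - 73)*(3*5 + ((-2 - 3) + (1 + 3)²)*(-5)) = (-77 - 73)*(15 + (-5 + 4²)*(-5)) = -150*(15 + (-5 + 16)*(-5)) = -150*(15 + 11*(-5)) = -150*(15 - 55) = -150*(-40) = 6000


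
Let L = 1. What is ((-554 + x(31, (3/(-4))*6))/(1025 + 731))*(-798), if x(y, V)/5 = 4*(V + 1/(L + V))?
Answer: 129618/439 ≈ 295.26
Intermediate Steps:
x(y, V) = 20*V + 20/(1 + V) (x(y, V) = 5*(4*(V + 1/(1 + V))) = 5*(4*V + 4/(1 + V)) = 20*V + 20/(1 + V))
((-554 + x(31, (3/(-4))*6))/(1025 + 731))*(-798) = ((-554 + 20*(1 + (3/(-4))*6 + ((3/(-4))*6)²)/(1 + (3/(-4))*6))/(1025 + 731))*(-798) = ((-554 + 20*(1 + (3*(-¼))*6 + ((3*(-¼))*6)²)/(1 + (3*(-¼))*6))/1756)*(-798) = ((-554 + 20*(1 - ¾*6 + (-¾*6)²)/(1 - ¾*6))*(1/1756))*(-798) = ((-554 + 20*(1 - 9/2 + (-9/2)²)/(1 - 9/2))*(1/1756))*(-798) = ((-554 + 20*(1 - 9/2 + 81/4)/(-7/2))*(1/1756))*(-798) = ((-554 + 20*(-2/7)*(67/4))*(1/1756))*(-798) = ((-554 - 670/7)*(1/1756))*(-798) = -4548/7*1/1756*(-798) = -1137/3073*(-798) = 129618/439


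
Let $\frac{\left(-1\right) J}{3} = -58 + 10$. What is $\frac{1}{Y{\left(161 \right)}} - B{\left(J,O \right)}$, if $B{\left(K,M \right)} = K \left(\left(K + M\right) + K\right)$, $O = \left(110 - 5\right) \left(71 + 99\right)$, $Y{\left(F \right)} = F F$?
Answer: $- \frac{67702334111}{25921} \approx -2.6119 \cdot 10^{6}$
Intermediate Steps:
$Y{\left(F \right)} = F^{2}$
$J = 144$ ($J = - 3 \left(-58 + 10\right) = \left(-3\right) \left(-48\right) = 144$)
$O = 17850$ ($O = 105 \cdot 170 = 17850$)
$B{\left(K,M \right)} = K \left(M + 2 K\right)$
$\frac{1}{Y{\left(161 \right)}} - B{\left(J,O \right)} = \frac{1}{161^{2}} - 144 \left(17850 + 2 \cdot 144\right) = \frac{1}{25921} - 144 \left(17850 + 288\right) = \frac{1}{25921} - 144 \cdot 18138 = \frac{1}{25921} - 2611872 = - \frac{67702334111}{25921}$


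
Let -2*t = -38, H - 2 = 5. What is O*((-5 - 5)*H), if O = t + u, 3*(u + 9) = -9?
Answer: -490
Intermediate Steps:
H = 7 (H = 2 + 5 = 7)
t = 19 (t = -1/2*(-38) = 19)
u = -12 (u = -9 + (1/3)*(-9) = -9 - 3 = -12)
O = 7 (O = 19 - 12 = 7)
O*((-5 - 5)*H) = 7*((-5 - 5)*7) = 7*(-10*7) = 7*(-70) = -490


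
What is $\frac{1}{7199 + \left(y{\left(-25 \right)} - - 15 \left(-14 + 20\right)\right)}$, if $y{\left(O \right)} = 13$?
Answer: $\frac{1}{7302} \approx 0.00013695$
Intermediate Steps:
$\frac{1}{7199 + \left(y{\left(-25 \right)} - - 15 \left(-14 + 20\right)\right)} = \frac{1}{7199 - \left(-13 - 15 \left(-14 + 20\right)\right)} = \frac{1}{7199 - \left(-13 - 90\right)} = \frac{1}{7199 + \left(13 - -90\right)} = \frac{1}{7199 + \left(13 + 90\right)} = \frac{1}{7199 + 103} = \frac{1}{7302}$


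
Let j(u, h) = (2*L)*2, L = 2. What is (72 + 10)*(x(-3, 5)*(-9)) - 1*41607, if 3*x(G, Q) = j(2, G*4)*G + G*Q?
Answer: -32013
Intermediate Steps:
j(u, h) = 8 (j(u, h) = (2*2)*2 = 4*2 = 8)
x(G, Q) = 8*G/3 + G*Q/3 (x(G, Q) = (8*G + G*Q)/3 = 8*G/3 + G*Q/3)
(72 + 10)*(x(-3, 5)*(-9)) - 1*41607 = (72 + 10)*(((⅓)*(-3)*(8 + 5))*(-9)) - 1*41607 = 82*(((⅓)*(-3)*13)*(-9)) - 41607 = 82*(-13*(-9)) - 41607 = 82*117 - 41607 = 9594 - 41607 = -32013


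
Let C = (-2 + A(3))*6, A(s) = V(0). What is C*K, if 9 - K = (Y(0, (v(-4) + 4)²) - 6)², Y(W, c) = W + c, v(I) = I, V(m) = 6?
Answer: -648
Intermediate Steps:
A(s) = 6
K = -27 (K = 9 - ((0 + (-4 + 4)²) - 6)² = 9 - ((0 + 0²) - 6)² = 9 - ((0 + 0) - 6)² = 9 - (0 - 6)² = 9 - 1*(-6)² = 9 - 1*36 = 9 - 36 = -27)
C = 24 (C = (-2 + 6)*6 = 4*6 = 24)
C*K = 24*(-27) = -648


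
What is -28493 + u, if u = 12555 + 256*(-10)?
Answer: -18498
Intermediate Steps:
u = 9995 (u = 12555 - 2560 = 9995)
-28493 + u = -28493 + 9995 = -18498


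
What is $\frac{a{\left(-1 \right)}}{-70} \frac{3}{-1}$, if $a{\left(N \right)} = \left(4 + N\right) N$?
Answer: $- \frac{9}{70} \approx -0.12857$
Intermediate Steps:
$a{\left(N \right)} = N \left(4 + N\right)$
$\frac{a{\left(-1 \right)}}{-70} \frac{3}{-1} = \frac{\left(-1\right) \left(4 - 1\right)}{-70} \frac{3}{-1} = \left(-1\right) 3 \left(- \frac{1}{70}\right) 3 \left(-1\right) = \left(-3\right) \left(- \frac{1}{70}\right) \left(-3\right) = \frac{3}{70} \left(-3\right) = - \frac{9}{70}$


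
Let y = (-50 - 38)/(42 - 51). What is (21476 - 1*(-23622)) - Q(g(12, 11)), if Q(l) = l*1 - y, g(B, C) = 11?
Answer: 405871/9 ≈ 45097.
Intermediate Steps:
y = 88/9 (y = -88/(-9) = -88*(-1/9) = 88/9 ≈ 9.7778)
Q(l) = -88/9 + l (Q(l) = l*1 - 1*88/9 = l - 88/9 = -88/9 + l)
(21476 - 1*(-23622)) - Q(g(12, 11)) = (21476 - 1*(-23622)) - (-88/9 + 11) = (21476 + 23622) - 1*11/9 = 45098 - 11/9 = 405871/9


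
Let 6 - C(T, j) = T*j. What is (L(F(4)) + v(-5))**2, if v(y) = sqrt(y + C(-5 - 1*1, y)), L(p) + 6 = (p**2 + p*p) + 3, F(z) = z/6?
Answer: (19 - 9*I*sqrt(29))**2/81 ≈ -24.543 - 22.737*I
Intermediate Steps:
F(z) = z/6 (F(z) = z*(1/6) = z/6)
C(T, j) = 6 - T*j
L(p) = -3 + 2*p**2 (L(p) = -6 + ((p**2 + p*p) + 3) = -6 + ((p**2 + p**2) + 3) = -6 + (2*p**2 + 3) = -6 + (3 + 2*p**2) = -3 + 2*p**2)
v(y) = sqrt(6 + 7*y) (v(y) = sqrt(y + (6 - (-5 - 1*1)*y)) = sqrt(y + (6 - (-5 - 1)*y)) = sqrt(y + (6 - 1*(-6)*y)) = sqrt(y + (6 + 6*y)) = sqrt(6 + 7*y))
(L(F(4)) + v(-5))**2 = ((-3 + 2*((1/6)*4)**2) + sqrt(6 + 7*(-5)))**2 = ((-3 + 2*(2/3)**2) + sqrt(6 - 35))**2 = ((-3 + 2*(4/9)) + sqrt(-29))**2 = ((-3 + 8/9) + I*sqrt(29))**2 = (-19/9 + I*sqrt(29))**2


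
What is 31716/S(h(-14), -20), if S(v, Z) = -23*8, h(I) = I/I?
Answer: -7929/46 ≈ -172.37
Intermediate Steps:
h(I) = 1
S(v, Z) = -184
31716/S(h(-14), -20) = 31716/(-184) = 31716*(-1/184) = -7929/46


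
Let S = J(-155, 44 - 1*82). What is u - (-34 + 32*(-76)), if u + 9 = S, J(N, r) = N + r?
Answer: 2264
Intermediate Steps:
S = -193 (S = -155 + (44 - 1*82) = -155 + (44 - 82) = -155 - 38 = -193)
u = -202 (u = -9 - 193 = -202)
u - (-34 + 32*(-76)) = -202 - (-34 + 32*(-76)) = -202 - (-34 - 2432) = -202 - 1*(-2466) = -202 + 2466 = 2264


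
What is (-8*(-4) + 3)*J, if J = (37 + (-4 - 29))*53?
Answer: 7420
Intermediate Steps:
J = 212 (J = (37 - 33)*53 = 4*53 = 212)
(-8*(-4) + 3)*J = (-8*(-4) + 3)*212 = (32 + 3)*212 = 35*212 = 7420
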